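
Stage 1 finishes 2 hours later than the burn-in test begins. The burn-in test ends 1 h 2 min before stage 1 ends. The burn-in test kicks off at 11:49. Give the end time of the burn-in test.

Stage 1 ends at 11:49 + 120 min = 13:49.
The burn-in test ends at 13:49 − 62 min = 12:47.

12:47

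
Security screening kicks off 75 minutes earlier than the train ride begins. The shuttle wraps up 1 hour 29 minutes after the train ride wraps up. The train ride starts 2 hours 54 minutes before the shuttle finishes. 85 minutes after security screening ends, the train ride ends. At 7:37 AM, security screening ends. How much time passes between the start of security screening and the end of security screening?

The train ride ends at 7:37 AM + 85 min = 9:02 AM.
The shuttle ends at 9:02 AM + 89 min = 10:31 AM.
The train ride starts at 10:31 AM − 174 min = 7:37 AM.
Security screening starts at 7:37 AM − 75 min = 6:22 AM.
From 6:22 AM to 7:37 AM is 1 hour 15 minutes.

1 hour 15 minutes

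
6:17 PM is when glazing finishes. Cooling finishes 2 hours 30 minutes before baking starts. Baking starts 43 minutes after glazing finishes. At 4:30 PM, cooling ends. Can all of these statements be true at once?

Yes

Baking starts at 6:17 PM + 43 min = 7:00 PM.
Cooling ends at 7:00 PM − 150 min = 4:30 PM.
That matches the stated 4:30 PM, so the schedule is consistent.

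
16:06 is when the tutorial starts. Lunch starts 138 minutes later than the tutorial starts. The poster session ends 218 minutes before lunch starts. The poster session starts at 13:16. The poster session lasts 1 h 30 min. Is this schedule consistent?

Lunch starts at 16:06 + 138 min = 18:24.
The poster session ends at 18:24 − 218 min = 14:46.
The poster session starts at 14:46 − 90 min = 13:16.
That matches the stated 13:16, so the schedule is consistent.

Yes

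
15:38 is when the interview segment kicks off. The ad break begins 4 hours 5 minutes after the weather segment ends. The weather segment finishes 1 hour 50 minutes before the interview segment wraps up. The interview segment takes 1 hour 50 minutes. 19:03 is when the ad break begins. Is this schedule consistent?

The interview segment ends at 15:38 + 110 min = 17:28.
The weather segment ends at 17:28 − 110 min = 15:38.
The ad break starts at 15:38 + 245 min = 19:43.
But the ad break is also said to start at 19:03 — a 40-minute conflict.

No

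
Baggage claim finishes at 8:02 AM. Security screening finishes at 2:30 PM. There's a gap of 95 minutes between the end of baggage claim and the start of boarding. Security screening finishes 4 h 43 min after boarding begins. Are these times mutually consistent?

No

Boarding starts at 8:02 AM + 95 min = 9:37 AM.
Security screening ends at 9:37 AM + 283 min = 2:20 PM.
But security screening is also said to end at 2:30 PM — a 10-minute conflict.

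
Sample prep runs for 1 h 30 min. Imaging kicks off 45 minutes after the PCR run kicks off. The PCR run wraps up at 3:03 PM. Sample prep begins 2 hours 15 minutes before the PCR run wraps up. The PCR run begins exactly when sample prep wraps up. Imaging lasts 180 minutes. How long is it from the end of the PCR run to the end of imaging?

Sample prep starts at 3:03 PM − 135 min = 12:48 PM.
Sample prep ends at 12:48 PM + 90 min = 2:18 PM.
So the PCR run starts at 2:18 PM.
Imaging starts at 2:18 PM + 45 min = 3:03 PM.
Imaging ends at 3:03 PM + 180 min = 6:03 PM.
From 3:03 PM to 6:03 PM is 3 hours.

3 hours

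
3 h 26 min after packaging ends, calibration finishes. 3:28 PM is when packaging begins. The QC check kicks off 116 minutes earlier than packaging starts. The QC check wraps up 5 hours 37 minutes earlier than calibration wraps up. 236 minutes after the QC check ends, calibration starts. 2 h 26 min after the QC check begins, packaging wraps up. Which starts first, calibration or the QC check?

the QC check

The QC check starts at 3:28 PM − 116 min = 1:32 PM.
Packaging ends at 1:32 PM + 146 min = 3:58 PM.
Calibration ends at 3:58 PM + 206 min = 7:24 PM.
The QC check ends at 7:24 PM − 337 min = 1:47 PM.
Calibration starts at 1:47 PM + 236 min = 5:43 PM.
Calibration starts at 5:43 PM and the QC check starts at 1:32 PM, so the QC check is first.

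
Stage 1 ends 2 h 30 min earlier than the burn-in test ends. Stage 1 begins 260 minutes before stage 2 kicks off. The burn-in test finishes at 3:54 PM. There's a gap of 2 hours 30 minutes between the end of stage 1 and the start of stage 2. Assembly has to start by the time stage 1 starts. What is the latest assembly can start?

11:34 AM

Stage 1 ends at 3:54 PM − 150 min = 1:24 PM.
Stage 2 starts at 1:24 PM + 150 min = 3:54 PM.
Stage 1 starts at 3:54 PM − 260 min = 11:34 AM.
Assembly is bounded by stage 1, so the latest it can start is 11:34 AM.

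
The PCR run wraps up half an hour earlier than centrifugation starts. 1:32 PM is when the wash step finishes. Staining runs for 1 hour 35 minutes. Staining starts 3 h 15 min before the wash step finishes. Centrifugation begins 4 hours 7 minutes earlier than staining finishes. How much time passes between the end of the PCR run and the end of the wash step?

Staining starts at 1:32 PM − 195 min = 10:17 AM.
Staining ends at 10:17 AM + 95 min = 11:52 AM.
Centrifugation starts at 11:52 AM − 247 min = 7:45 AM.
The PCR run ends at 7:45 AM − 30 min = 7:15 AM.
From 7:15 AM to 1:32 PM is 6 h 17 min.

6 h 17 min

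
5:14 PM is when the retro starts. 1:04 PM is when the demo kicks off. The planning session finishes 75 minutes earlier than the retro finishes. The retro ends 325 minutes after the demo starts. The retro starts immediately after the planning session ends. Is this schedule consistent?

The retro ends at 1:04 PM + 325 min = 6:29 PM.
The planning session ends at 6:29 PM − 75 min = 5:14 PM.
So the retro starts at 5:14 PM.
That matches the stated 5:14 PM, so the schedule is consistent.

Yes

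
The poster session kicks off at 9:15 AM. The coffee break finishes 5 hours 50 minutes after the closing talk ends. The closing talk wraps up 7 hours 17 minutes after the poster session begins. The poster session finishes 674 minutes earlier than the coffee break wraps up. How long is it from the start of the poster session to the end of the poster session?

1 h 53 min

The closing talk ends at 9:15 AM + 437 min = 4:32 PM.
The coffee break ends at 4:32 PM + 350 min = 10:22 PM.
The poster session ends at 10:22 PM − 674 min = 11:08 AM.
From 9:15 AM to 11:08 AM is 1 h 53 min.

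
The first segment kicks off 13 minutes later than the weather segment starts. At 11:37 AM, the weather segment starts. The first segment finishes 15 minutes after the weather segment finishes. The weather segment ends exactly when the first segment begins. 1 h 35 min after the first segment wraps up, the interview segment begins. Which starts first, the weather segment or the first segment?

The first segment starts at 11:37 AM + 13 min = 11:50 AM.
The weather segment starts at 11:37 AM and the first segment starts at 11:50 AM, so the weather segment is first.

the weather segment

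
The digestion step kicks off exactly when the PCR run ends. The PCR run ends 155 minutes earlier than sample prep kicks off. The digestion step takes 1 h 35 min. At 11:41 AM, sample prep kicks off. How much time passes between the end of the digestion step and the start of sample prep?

an hour

The PCR run ends at 11:41 AM − 155 min = 9:06 AM.
So the digestion step starts at 9:06 AM.
The digestion step ends at 9:06 AM + 95 min = 10:41 AM.
From 10:41 AM to 11:41 AM is an hour.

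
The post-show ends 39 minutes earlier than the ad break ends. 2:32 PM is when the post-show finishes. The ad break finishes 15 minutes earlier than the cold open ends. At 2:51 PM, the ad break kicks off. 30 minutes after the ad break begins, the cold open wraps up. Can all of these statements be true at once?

The cold open ends at 2:51 PM + 30 min = 3:21 PM.
The ad break ends at 3:21 PM − 15 min = 3:06 PM.
The post-show ends at 3:06 PM − 39 min = 2:27 PM.
But the post-show is also said to end at 2:32 PM — a 5-minute conflict.

No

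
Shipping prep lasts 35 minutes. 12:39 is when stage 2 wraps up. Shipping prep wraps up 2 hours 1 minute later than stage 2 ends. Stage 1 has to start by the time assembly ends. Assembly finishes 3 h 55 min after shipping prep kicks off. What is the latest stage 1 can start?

Shipping prep ends at 12:39 + 121 min = 14:40.
Shipping prep starts at 14:40 − 35 min = 14:05.
Assembly ends at 14:05 + 235 min = 18:00.
Stage 1 is bounded by assembly, so the latest it can start is 18:00.

18:00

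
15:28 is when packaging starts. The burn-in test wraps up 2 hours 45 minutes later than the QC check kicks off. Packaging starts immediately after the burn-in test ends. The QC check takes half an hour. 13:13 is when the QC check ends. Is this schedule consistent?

Yes

The QC check starts at 13:13 − 30 min = 12:43.
The burn-in test ends at 12:43 + 165 min = 15:28.
So packaging starts at 15:28.
That matches the stated 15:28, so the schedule is consistent.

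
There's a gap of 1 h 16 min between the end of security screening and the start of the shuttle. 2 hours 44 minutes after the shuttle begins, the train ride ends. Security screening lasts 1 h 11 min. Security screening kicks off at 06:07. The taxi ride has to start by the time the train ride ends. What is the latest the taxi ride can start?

Security screening ends at 06:07 + 71 min = 07:18.
The shuttle starts at 07:18 + 76 min = 08:34.
The train ride ends at 08:34 + 164 min = 11:18.
The taxi ride is bounded by the train ride, so the latest it can start is 11:18.

11:18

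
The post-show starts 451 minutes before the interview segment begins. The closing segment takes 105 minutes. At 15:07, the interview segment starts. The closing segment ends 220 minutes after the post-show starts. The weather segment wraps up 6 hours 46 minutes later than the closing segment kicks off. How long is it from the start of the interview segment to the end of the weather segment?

70 minutes

The post-show starts at 15:07 − 451 min = 07:36.
The closing segment ends at 07:36 + 220 min = 11:16.
The closing segment starts at 11:16 − 105 min = 09:31.
The weather segment ends at 09:31 + 406 min = 16:17.
From 15:07 to 16:17 is 70 minutes.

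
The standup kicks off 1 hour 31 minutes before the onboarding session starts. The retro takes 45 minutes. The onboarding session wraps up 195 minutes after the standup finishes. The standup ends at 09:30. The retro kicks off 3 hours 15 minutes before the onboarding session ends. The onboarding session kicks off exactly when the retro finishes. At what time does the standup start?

The onboarding session ends at 09:30 + 195 min = 12:45.
The retro starts at 12:45 − 195 min = 09:30.
The retro ends at 09:30 + 45 min = 10:15.
So the onboarding session starts at 10:15.
The standup starts at 10:15 − 91 min = 08:44.

08:44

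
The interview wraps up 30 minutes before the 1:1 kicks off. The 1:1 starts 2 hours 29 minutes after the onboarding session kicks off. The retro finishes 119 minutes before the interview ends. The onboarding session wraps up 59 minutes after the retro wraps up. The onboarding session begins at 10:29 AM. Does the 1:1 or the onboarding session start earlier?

The 1:1 starts at 10:29 AM + 149 min = 12:58 PM.
The 1:1 starts at 12:58 PM and the onboarding session starts at 10:29 AM, so the onboarding session is first.

the onboarding session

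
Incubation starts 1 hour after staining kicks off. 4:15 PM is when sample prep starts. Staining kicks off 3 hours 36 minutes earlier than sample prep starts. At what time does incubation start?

Staining starts at 4:15 PM − 216 min = 12:39 PM.
Incubation starts at 12:39 PM + 60 min = 1:39 PM.

1:39 PM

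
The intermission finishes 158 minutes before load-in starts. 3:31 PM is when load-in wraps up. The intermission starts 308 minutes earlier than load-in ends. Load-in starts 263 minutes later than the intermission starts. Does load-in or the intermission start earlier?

the intermission

The intermission starts at 3:31 PM − 308 min = 10:23 AM.
Load-in starts at 10:23 AM + 263 min = 2:46 PM.
Load-in starts at 2:46 PM and the intermission starts at 10:23 AM, so the intermission is first.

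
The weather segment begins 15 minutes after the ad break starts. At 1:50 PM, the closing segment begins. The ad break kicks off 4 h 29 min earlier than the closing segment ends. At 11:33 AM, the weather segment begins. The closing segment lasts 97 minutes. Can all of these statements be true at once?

No

The closing segment ends at 1:50 PM + 97 min = 3:27 PM.
The ad break starts at 3:27 PM − 269 min = 10:58 AM.
The weather segment starts at 10:58 AM + 15 min = 11:13 AM.
But the weather segment is also said to start at 11:33 AM — a 20-minute conflict.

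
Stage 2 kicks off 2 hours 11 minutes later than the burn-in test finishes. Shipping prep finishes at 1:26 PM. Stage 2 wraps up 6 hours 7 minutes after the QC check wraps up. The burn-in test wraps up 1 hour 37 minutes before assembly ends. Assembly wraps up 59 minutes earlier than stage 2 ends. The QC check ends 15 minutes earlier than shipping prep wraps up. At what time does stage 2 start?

The QC check ends at 1:26 PM − 15 min = 1:11 PM.
Stage 2 ends at 1:11 PM + 367 min = 7:18 PM.
Assembly ends at 7:18 PM − 59 min = 6:19 PM.
The burn-in test ends at 6:19 PM − 97 min = 4:42 PM.
Stage 2 starts at 4:42 PM + 131 min = 6:53 PM.

6:53 PM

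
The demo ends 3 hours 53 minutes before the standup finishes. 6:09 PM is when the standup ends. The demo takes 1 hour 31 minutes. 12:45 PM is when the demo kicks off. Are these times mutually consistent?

The demo ends at 6:09 PM − 233 min = 2:16 PM.
The demo starts at 2:16 PM − 91 min = 12:45 PM.
That matches the stated 12:45 PM, so the schedule is consistent.

Yes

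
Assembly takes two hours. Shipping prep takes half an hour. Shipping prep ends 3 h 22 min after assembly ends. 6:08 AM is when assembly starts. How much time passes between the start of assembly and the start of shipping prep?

Assembly ends at 6:08 AM + 120 min = 8:08 AM.
Shipping prep ends at 8:08 AM + 202 min = 11:30 AM.
Shipping prep starts at 11:30 AM − 30 min = 11:00 AM.
From 6:08 AM to 11:00 AM is 4 hours 52 minutes.

4 hours 52 minutes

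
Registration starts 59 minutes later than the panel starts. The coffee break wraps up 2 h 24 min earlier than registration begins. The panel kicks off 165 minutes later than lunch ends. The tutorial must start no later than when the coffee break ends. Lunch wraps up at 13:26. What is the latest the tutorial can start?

The panel starts at 13:26 + 165 min = 16:11.
Registration starts at 16:11 + 59 min = 17:10.
The coffee break ends at 17:10 − 144 min = 14:46.
The tutorial is bounded by the coffee break, so the latest it can start is 14:46.

14:46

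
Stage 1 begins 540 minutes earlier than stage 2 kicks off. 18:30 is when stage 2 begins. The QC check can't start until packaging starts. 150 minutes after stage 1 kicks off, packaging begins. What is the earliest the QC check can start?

12:00

Stage 1 starts at 18:30 − 540 min = 09:30.
Packaging starts at 09:30 + 150 min = 12:00.
The QC check is bounded by packaging, so the earliest it can start is 12:00.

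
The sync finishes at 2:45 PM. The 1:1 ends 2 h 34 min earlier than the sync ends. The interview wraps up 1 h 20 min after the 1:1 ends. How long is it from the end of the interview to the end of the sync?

The 1:1 ends at 2:45 PM − 154 min = 12:11 PM.
The interview ends at 12:11 PM + 80 min = 1:31 PM.
From 1:31 PM to 2:45 PM is 1 hour 14 minutes.

1 hour 14 minutes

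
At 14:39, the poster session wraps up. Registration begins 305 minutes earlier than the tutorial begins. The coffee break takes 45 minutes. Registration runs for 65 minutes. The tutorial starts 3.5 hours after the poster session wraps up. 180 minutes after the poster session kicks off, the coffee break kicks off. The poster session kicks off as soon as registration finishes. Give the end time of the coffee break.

The tutorial starts at 14:39 + 210 min = 18:09.
Registration starts at 18:09 − 305 min = 13:04.
Registration ends at 13:04 + 65 min = 14:09.
So the poster session starts at 14:09.
The coffee break starts at 14:09 + 180 min = 17:09.
The coffee break ends at 17:09 + 45 min = 17:54.

17:54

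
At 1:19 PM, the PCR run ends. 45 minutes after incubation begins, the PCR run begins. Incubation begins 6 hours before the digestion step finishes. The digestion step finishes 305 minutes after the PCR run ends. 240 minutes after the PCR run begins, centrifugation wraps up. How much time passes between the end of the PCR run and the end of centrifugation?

3 h 50 min

The digestion step ends at 1:19 PM + 305 min = 6:24 PM.
Incubation starts at 6:24 PM − 360 min = 12:24 PM.
The PCR run starts at 12:24 PM + 45 min = 1:09 PM.
Centrifugation ends at 1:09 PM + 240 min = 5:09 PM.
From 1:19 PM to 5:09 PM is 3 h 50 min.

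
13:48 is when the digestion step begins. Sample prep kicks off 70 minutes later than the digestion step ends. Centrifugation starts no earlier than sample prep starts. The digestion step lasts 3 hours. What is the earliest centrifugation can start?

The digestion step ends at 13:48 + 180 min = 16:48.
Sample prep starts at 16:48 + 70 min = 17:58.
Centrifugation is bounded by sample prep, so the earliest it can start is 17:58.

17:58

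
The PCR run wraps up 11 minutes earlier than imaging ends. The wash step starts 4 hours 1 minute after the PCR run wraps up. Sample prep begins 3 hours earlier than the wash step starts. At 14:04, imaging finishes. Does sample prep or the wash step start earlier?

sample prep

The PCR run ends at 14:04 − 11 min = 13:53.
The wash step starts at 13:53 + 241 min = 17:54.
Sample prep starts at 17:54 − 180 min = 14:54.
Sample prep starts at 14:54 and the wash step starts at 17:54, so sample prep is first.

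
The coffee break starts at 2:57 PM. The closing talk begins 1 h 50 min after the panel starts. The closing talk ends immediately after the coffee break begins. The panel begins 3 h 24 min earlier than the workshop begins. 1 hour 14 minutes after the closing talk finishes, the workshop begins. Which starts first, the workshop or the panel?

The closing talk ends at 2:57 PM.
The workshop starts at 2:57 PM + 74 min = 4:11 PM.
The panel starts at 4:11 PM − 204 min = 12:47 PM.
The workshop starts at 4:11 PM and the panel starts at 12:47 PM, so the panel is first.

the panel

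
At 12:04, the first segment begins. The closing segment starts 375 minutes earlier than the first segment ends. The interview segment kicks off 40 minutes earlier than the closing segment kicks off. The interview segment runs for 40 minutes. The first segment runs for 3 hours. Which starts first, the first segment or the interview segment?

The first segment ends at 12:04 + 180 min = 15:04.
The closing segment starts at 15:04 − 375 min = 08:49.
The interview segment starts at 08:49 − 40 min = 08:09.
The first segment starts at 12:04 and the interview segment starts at 08:09, so the interview segment is first.

the interview segment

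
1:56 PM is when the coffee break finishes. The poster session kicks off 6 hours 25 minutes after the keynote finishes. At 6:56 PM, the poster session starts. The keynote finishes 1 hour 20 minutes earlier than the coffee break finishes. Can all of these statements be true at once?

No

The keynote ends at 1:56 PM − 80 min = 12:36 PM.
The poster session starts at 12:36 PM + 385 min = 7:01 PM.
But the poster session is also said to start at 6:56 PM — a 5-minute conflict.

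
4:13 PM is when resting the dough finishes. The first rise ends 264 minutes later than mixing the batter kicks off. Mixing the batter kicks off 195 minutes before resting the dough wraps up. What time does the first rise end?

5:22 PM

Mixing the batter starts at 4:13 PM − 195 min = 12:58 PM.
The first rise ends at 12:58 PM + 264 min = 5:22 PM.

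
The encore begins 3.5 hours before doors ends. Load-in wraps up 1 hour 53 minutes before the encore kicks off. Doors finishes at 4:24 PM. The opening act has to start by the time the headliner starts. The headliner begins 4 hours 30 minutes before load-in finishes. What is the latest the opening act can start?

The encore starts at 4:24 PM − 210 min = 12:54 PM.
Load-in ends at 12:54 PM − 113 min = 11:01 AM.
The headliner starts at 11:01 AM − 270 min = 6:31 AM.
The opening act is bounded by the headliner, so the latest it can start is 6:31 AM.

6:31 AM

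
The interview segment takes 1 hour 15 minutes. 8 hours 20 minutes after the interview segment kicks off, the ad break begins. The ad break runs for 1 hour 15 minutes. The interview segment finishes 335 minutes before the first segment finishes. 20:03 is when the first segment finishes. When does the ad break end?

The interview segment ends at 20:03 − 335 min = 14:28.
The interview segment starts at 14:28 − 75 min = 13:13.
The ad break starts at 13:13 + 500 min = 21:33.
The ad break ends at 21:33 + 75 min = 22:48.

22:48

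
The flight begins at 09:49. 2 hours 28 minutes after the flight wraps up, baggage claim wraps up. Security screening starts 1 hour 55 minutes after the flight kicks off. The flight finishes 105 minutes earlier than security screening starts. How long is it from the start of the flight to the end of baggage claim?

Security screening starts at 09:49 + 115 min = 11:44.
The flight ends at 11:44 − 105 min = 09:59.
Baggage claim ends at 09:59 + 148 min = 12:27.
From 09:49 to 12:27 is 158 minutes.

158 minutes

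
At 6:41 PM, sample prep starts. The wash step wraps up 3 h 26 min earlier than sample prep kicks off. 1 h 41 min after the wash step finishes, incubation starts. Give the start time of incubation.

4:56 PM

The wash step ends at 6:41 PM − 206 min = 3:15 PM.
Incubation starts at 3:15 PM + 101 min = 4:56 PM.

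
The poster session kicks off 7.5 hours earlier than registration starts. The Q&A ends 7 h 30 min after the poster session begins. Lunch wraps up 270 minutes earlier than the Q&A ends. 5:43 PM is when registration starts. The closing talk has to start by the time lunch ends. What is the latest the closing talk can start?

The poster session starts at 5:43 PM − 450 min = 10:13 AM.
The Q&A ends at 10:13 AM + 450 min = 5:43 PM.
Lunch ends at 5:43 PM − 270 min = 1:13 PM.
The closing talk is bounded by lunch, so the latest it can start is 1:13 PM.

1:13 PM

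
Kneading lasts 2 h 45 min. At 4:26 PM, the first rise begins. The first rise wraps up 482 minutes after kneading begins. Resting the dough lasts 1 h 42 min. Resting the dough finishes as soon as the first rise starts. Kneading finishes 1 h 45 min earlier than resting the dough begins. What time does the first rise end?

6:16 PM

Resting the dough ends at 4:26 PM.
Resting the dough starts at 4:26 PM − 102 min = 2:44 PM.
Kneading ends at 2:44 PM − 105 min = 12:59 PM.
Kneading starts at 12:59 PM − 165 min = 10:14 AM.
The first rise ends at 10:14 AM + 482 min = 6:16 PM.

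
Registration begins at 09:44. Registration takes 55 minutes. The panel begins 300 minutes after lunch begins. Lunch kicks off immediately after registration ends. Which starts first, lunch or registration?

Registration ends at 09:44 + 55 min = 10:39.
So lunch starts at 10:39.
Lunch starts at 10:39 and registration starts at 09:44, so registration is first.

registration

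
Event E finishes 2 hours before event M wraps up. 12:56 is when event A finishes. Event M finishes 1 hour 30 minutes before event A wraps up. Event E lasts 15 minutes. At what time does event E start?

09:11

Event M ends at 12:56 − 90 min = 11:26.
Event E ends at 11:26 − 120 min = 09:26.
Event E starts at 09:26 − 15 min = 09:11.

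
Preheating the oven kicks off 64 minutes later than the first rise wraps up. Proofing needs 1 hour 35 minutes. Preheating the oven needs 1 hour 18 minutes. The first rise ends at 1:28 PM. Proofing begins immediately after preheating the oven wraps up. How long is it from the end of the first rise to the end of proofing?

237 minutes

Preheating the oven starts at 1:28 PM + 64 min = 2:32 PM.
Preheating the oven ends at 2:32 PM + 78 min = 3:50 PM.
So proofing starts at 3:50 PM.
Proofing ends at 3:50 PM + 95 min = 5:25 PM.
From 1:28 PM to 5:25 PM is 237 minutes.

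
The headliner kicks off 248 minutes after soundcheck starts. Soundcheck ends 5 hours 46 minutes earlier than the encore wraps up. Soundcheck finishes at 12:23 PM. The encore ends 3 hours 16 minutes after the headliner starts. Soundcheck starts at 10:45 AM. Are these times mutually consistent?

The headliner starts at 10:45 AM + 248 min = 2:53 PM.
The encore ends at 2:53 PM + 196 min = 6:09 PM.
Soundcheck ends at 6:09 PM − 346 min = 12:23 PM.
That matches the stated 12:23 PM, so the schedule is consistent.

Yes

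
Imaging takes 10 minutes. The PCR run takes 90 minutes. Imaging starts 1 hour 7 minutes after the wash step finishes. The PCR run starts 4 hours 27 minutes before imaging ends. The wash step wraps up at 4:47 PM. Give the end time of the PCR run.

Imaging starts at 4:47 PM + 67 min = 5:54 PM.
Imaging ends at 5:54 PM + 10 min = 6:04 PM.
The PCR run starts at 6:04 PM − 267 min = 1:37 PM.
The PCR run ends at 1:37 PM + 90 min = 3:07 PM.

3:07 PM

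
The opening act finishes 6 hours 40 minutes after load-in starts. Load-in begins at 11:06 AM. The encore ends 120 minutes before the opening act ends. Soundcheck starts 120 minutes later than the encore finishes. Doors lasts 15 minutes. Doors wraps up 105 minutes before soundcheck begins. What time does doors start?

The opening act ends at 11:06 AM + 400 min = 5:46 PM.
The encore ends at 5:46 PM − 120 min = 3:46 PM.
Soundcheck starts at 3:46 PM + 120 min = 5:46 PM.
Doors ends at 5:46 PM − 105 min = 4:01 PM.
Doors starts at 4:01 PM − 15 min = 3:46 PM.

3:46 PM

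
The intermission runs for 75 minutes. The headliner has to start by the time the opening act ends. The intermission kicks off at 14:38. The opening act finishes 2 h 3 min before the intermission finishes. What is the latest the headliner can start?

13:50

The intermission ends at 14:38 + 75 min = 15:53.
The opening act ends at 15:53 − 123 min = 13:50.
The headliner is bounded by the opening act, so the latest it can start is 13:50.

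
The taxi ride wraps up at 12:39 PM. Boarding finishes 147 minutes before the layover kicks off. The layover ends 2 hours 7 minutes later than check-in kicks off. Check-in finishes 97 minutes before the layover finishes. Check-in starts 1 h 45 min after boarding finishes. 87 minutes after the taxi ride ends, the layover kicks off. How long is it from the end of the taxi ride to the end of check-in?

The layover starts at 12:39 PM + 87 min = 2:06 PM.
Boarding ends at 2:06 PM − 147 min = 11:39 AM.
Check-in starts at 11:39 AM + 105 min = 1:24 PM.
The layover ends at 1:24 PM + 127 min = 3:31 PM.
Check-in ends at 3:31 PM − 97 min = 1:54 PM.
From 12:39 PM to 1:54 PM is 75 minutes.

75 minutes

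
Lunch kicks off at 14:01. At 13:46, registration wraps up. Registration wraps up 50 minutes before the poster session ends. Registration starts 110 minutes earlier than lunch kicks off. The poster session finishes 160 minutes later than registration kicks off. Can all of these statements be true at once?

No

Registration starts at 14:01 − 110 min = 12:11.
The poster session ends at 12:11 + 160 min = 14:51.
Registration ends at 14:51 − 50 min = 14:01.
But registration is also said to end at 13:46 — a 15-minute conflict.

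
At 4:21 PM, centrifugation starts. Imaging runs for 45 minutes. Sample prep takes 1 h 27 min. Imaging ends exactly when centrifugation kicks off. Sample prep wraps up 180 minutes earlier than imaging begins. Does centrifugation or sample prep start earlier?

sample prep

Imaging ends at 4:21 PM.
Imaging starts at 4:21 PM − 45 min = 3:36 PM.
Sample prep ends at 3:36 PM − 180 min = 12:36 PM.
Sample prep starts at 12:36 PM − 87 min = 11:09 AM.
Centrifugation starts at 4:21 PM and sample prep starts at 11:09 AM, so sample prep is first.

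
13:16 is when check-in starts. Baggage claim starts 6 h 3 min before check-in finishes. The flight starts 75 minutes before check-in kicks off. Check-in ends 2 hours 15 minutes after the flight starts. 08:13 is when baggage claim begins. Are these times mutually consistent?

Yes

The flight starts at 13:16 − 75 min = 12:01.
Check-in ends at 12:01 + 135 min = 14:16.
Baggage claim starts at 14:16 − 363 min = 08:13.
That matches the stated 08:13, so the schedule is consistent.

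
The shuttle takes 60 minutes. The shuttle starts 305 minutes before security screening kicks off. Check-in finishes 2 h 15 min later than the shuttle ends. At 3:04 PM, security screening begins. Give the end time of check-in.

The shuttle starts at 3:04 PM − 305 min = 9:59 AM.
The shuttle ends at 9:59 AM + 60 min = 10:59 AM.
Check-in ends at 10:59 AM + 135 min = 1:14 PM.

1:14 PM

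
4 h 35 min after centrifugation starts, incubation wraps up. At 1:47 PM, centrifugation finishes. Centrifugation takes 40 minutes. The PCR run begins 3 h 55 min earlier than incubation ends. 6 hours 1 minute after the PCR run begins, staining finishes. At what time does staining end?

Centrifugation starts at 1:47 PM − 40 min = 1:07 PM.
Incubation ends at 1:07 PM + 275 min = 5:42 PM.
The PCR run starts at 5:42 PM − 235 min = 1:47 PM.
Staining ends at 1:47 PM + 361 min = 7:48 PM.

7:48 PM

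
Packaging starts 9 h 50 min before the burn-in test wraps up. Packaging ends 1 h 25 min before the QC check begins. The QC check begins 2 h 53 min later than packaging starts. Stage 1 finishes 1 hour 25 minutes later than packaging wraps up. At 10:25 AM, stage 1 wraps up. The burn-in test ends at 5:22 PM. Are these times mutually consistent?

Packaging starts at 5:22 PM − 590 min = 7:32 AM.
The QC check starts at 7:32 AM + 173 min = 10:25 AM.
Packaging ends at 10:25 AM − 85 min = 9:00 AM.
Stage 1 ends at 9:00 AM + 85 min = 10:25 AM.
That matches the stated 10:25 AM, so the schedule is consistent.

Yes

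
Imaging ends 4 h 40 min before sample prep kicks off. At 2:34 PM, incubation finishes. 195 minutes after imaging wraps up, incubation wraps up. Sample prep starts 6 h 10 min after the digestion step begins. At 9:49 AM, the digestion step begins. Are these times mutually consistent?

Yes

Sample prep starts at 9:49 AM + 370 min = 3:59 PM.
Imaging ends at 3:59 PM − 280 min = 11:19 AM.
Incubation ends at 11:19 AM + 195 min = 2:34 PM.
That matches the stated 2:34 PM, so the schedule is consistent.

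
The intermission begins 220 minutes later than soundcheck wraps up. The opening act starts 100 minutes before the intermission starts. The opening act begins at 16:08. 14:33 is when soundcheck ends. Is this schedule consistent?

The intermission starts at 14:33 + 220 min = 18:13.
The opening act starts at 18:13 − 100 min = 16:33.
But the opening act is also said to start at 16:08 — a 25-minute conflict.

No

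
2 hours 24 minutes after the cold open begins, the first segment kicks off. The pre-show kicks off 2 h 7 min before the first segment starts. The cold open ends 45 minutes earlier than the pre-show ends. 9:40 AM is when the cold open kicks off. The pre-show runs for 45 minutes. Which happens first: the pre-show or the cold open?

the cold open

The first segment starts at 9:40 AM + 144 min = 12:04 PM.
The pre-show starts at 12:04 PM − 127 min = 9:57 AM.
The pre-show starts at 9:57 AM and the cold open starts at 9:40 AM, so the cold open is first.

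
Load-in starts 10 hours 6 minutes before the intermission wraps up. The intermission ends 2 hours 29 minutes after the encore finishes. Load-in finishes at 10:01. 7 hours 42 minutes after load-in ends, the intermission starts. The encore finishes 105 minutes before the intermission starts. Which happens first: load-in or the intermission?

load-in

The intermission starts at 10:01 + 462 min = 17:43.
The encore ends at 17:43 − 105 min = 15:58.
The intermission ends at 15:58 + 149 min = 18:27.
Load-in starts at 18:27 − 606 min = 08:21.
Load-in starts at 08:21 and the intermission starts at 17:43, so load-in is first.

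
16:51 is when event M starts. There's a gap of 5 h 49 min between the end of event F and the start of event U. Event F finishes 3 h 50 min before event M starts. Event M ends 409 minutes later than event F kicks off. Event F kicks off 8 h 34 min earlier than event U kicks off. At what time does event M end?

17:05

Event F ends at 16:51 − 230 min = 13:01.
Event U starts at 13:01 + 349 min = 18:50.
Event F starts at 18:50 − 514 min = 10:16.
Event M ends at 10:16 + 409 min = 17:05.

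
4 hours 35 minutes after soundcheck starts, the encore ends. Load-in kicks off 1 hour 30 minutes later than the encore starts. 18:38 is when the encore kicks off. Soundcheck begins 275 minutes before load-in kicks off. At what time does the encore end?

20:08

Load-in starts at 18:38 + 90 min = 20:08.
Soundcheck starts at 20:08 − 275 min = 15:33.
The encore ends at 15:33 + 275 min = 20:08.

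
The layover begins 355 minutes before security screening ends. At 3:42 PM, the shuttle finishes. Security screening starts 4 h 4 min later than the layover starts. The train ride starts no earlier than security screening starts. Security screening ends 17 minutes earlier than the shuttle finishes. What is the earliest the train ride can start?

Security screening ends at 3:42 PM − 17 min = 3:25 PM.
The layover starts at 3:25 PM − 355 min = 9:30 AM.
Security screening starts at 9:30 AM + 244 min = 1:34 PM.
The train ride is bounded by security screening, so the earliest it can start is 1:34 PM.

1:34 PM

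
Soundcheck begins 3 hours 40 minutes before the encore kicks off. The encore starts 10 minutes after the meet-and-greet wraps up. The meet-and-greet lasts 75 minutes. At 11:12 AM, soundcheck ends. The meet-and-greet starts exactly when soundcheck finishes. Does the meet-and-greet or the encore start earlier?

the meet-and-greet

The meet-and-greet starts at 11:12 AM.
The meet-and-greet ends at 11:12 AM + 75 min = 12:27 PM.
The encore starts at 12:27 PM + 10 min = 12:37 PM.
The meet-and-greet starts at 11:12 AM and the encore starts at 12:37 PM, so the meet-and-greet is first.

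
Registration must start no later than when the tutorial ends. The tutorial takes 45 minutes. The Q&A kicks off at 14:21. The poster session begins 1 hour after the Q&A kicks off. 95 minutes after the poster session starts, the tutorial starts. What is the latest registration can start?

17:41

The poster session starts at 14:21 + 60 min = 15:21.
The tutorial starts at 15:21 + 95 min = 16:56.
The tutorial ends at 16:56 + 45 min = 17:41.
Registration is bounded by the tutorial, so the latest it can start is 17:41.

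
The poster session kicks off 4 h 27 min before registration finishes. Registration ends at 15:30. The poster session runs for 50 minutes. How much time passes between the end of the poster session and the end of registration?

3 h 37 min

The poster session starts at 15:30 − 267 min = 11:03.
The poster session ends at 11:03 + 50 min = 11:53.
From 11:53 to 15:30 is 3 h 37 min.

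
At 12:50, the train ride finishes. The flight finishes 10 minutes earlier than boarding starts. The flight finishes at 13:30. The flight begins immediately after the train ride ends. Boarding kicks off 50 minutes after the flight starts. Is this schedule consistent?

Yes

The flight starts at 12:50.
Boarding starts at 12:50 + 50 min = 13:40.
The flight ends at 13:40 − 10 min = 13:30.
That matches the stated 13:30, so the schedule is consistent.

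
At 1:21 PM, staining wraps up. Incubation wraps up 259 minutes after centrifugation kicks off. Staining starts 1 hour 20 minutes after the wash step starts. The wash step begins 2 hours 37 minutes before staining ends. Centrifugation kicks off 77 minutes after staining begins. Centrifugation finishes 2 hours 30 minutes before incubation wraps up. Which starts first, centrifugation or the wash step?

The wash step starts at 1:21 PM − 157 min = 10:44 AM.
Staining starts at 10:44 AM + 80 min = 12:04 PM.
Centrifugation starts at 12:04 PM + 77 min = 1:21 PM.
Centrifugation starts at 1:21 PM and the wash step starts at 10:44 AM, so the wash step is first.

the wash step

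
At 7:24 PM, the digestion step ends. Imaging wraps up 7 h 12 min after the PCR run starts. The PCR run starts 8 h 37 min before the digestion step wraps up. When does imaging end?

The PCR run starts at 7:24 PM − 517 min = 10:47 AM.
Imaging ends at 10:47 AM + 432 min = 5:59 PM.

5:59 PM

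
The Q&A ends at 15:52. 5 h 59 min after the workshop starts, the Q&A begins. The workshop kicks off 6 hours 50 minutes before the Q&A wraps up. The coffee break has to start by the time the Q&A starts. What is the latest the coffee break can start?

The workshop starts at 15:52 − 410 min = 09:02.
The Q&A starts at 09:02 + 359 min = 15:01.
The coffee break is bounded by the Q&A, so the latest it can start is 15:01.

15:01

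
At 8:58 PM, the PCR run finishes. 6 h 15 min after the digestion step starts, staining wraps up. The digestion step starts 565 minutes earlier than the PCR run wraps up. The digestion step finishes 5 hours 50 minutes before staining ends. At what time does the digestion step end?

11:58 AM

The digestion step starts at 8:58 PM − 565 min = 11:33 AM.
Staining ends at 11:33 AM + 375 min = 5:48 PM.
The digestion step ends at 5:48 PM − 350 min = 11:58 AM.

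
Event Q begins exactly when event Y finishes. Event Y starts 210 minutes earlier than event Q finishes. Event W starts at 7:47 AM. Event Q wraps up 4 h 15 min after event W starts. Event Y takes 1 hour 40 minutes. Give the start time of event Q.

Event Q ends at 7:47 AM + 255 min = 12:02 PM.
Event Y starts at 12:02 PM − 210 min = 8:32 AM.
Event Y ends at 8:32 AM + 100 min = 10:12 AM.
So event Q starts at 10:12 AM.

10:12 AM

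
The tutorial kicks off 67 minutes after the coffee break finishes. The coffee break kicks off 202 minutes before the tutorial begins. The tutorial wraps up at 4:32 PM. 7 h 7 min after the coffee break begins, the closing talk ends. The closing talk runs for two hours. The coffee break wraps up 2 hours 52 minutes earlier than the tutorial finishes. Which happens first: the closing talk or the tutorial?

the tutorial

The coffee break ends at 4:32 PM − 172 min = 1:40 PM.
The tutorial starts at 1:40 PM + 67 min = 2:47 PM.
The coffee break starts at 2:47 PM − 202 min = 11:25 AM.
The closing talk ends at 11:25 AM + 427 min = 6:32 PM.
The closing talk starts at 6:32 PM − 120 min = 4:32 PM.
The closing talk starts at 4:32 PM and the tutorial starts at 2:47 PM, so the tutorial is first.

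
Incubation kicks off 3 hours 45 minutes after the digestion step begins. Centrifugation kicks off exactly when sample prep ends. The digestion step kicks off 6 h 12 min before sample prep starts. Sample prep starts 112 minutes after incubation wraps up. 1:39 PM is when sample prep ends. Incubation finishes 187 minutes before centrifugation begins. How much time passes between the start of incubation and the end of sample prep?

3 h 42 min

Centrifugation starts at 1:39 PM.
Incubation ends at 1:39 PM − 187 min = 10:32 AM.
Sample prep starts at 10:32 AM + 112 min = 12:24 PM.
The digestion step starts at 12:24 PM − 372 min = 6:12 AM.
Incubation starts at 6:12 AM + 225 min = 9:57 AM.
From 9:57 AM to 1:39 PM is 3 h 42 min.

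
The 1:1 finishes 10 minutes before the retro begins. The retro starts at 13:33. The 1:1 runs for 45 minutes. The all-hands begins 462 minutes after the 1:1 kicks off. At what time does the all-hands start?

20:20

The 1:1 ends at 13:33 − 10 min = 13:23.
The 1:1 starts at 13:23 − 45 min = 12:38.
The all-hands starts at 12:38 + 462 min = 20:20.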